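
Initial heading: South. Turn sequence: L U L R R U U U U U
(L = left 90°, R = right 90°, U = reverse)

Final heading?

Start: South
  L (left (90° counter-clockwise)) -> East
  U (U-turn (180°)) -> West
  L (left (90° counter-clockwise)) -> South
  R (right (90° clockwise)) -> West
  R (right (90° clockwise)) -> North
  U (U-turn (180°)) -> South
  U (U-turn (180°)) -> North
  U (U-turn (180°)) -> South
  U (U-turn (180°)) -> North
  U (U-turn (180°)) -> South
Final: South

Answer: Final heading: South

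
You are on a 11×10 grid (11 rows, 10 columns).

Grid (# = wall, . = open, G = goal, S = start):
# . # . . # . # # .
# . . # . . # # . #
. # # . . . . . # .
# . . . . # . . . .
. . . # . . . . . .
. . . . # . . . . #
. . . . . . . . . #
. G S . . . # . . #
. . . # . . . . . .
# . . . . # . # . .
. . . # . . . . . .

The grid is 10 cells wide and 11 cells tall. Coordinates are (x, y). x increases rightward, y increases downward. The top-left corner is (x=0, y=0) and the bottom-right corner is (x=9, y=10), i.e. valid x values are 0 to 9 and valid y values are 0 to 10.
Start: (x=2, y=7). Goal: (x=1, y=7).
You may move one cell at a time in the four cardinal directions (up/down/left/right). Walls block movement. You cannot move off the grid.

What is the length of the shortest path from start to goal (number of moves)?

BFS from (x=2, y=7) until reaching (x=1, y=7):
  Distance 0: (x=2, y=7)
  Distance 1: (x=2, y=6), (x=1, y=7), (x=3, y=7), (x=2, y=8)  <- goal reached here
One shortest path (1 moves): (x=2, y=7) -> (x=1, y=7)

Answer: Shortest path length: 1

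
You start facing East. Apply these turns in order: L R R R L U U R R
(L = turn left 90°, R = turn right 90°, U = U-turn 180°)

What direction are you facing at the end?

Answer: Final heading: North

Derivation:
Start: East
  L (left (90° counter-clockwise)) -> North
  R (right (90° clockwise)) -> East
  R (right (90° clockwise)) -> South
  R (right (90° clockwise)) -> West
  L (left (90° counter-clockwise)) -> South
  U (U-turn (180°)) -> North
  U (U-turn (180°)) -> South
  R (right (90° clockwise)) -> West
  R (right (90° clockwise)) -> North
Final: North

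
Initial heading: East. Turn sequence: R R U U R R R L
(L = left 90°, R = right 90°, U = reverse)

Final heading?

Start: East
  R (right (90° clockwise)) -> South
  R (right (90° clockwise)) -> West
  U (U-turn (180°)) -> East
  U (U-turn (180°)) -> West
  R (right (90° clockwise)) -> North
  R (right (90° clockwise)) -> East
  R (right (90° clockwise)) -> South
  L (left (90° counter-clockwise)) -> East
Final: East

Answer: Final heading: East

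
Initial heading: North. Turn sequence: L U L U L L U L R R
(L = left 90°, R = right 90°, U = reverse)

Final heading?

Answer: Final heading: West

Derivation:
Start: North
  L (left (90° counter-clockwise)) -> West
  U (U-turn (180°)) -> East
  L (left (90° counter-clockwise)) -> North
  U (U-turn (180°)) -> South
  L (left (90° counter-clockwise)) -> East
  L (left (90° counter-clockwise)) -> North
  U (U-turn (180°)) -> South
  L (left (90° counter-clockwise)) -> East
  R (right (90° clockwise)) -> South
  R (right (90° clockwise)) -> West
Final: West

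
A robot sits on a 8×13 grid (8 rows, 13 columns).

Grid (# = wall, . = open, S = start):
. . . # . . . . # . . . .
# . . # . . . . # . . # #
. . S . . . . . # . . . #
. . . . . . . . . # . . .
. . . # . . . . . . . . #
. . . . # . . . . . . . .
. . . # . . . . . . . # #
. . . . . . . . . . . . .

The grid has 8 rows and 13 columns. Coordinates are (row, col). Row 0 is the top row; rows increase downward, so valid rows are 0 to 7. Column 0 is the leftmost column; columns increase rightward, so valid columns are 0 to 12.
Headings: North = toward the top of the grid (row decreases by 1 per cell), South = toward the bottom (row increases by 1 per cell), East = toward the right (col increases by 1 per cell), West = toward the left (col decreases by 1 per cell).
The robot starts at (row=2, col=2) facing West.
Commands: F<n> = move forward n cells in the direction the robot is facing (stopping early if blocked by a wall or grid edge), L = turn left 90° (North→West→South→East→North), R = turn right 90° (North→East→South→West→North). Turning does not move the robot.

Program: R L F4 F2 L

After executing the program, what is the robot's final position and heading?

Answer: Final position: (row=2, col=0), facing South

Derivation:
Start: (row=2, col=2), facing West
  R: turn right, now facing North
  L: turn left, now facing West
  F4: move forward 2/4 (blocked), now at (row=2, col=0)
  F2: move forward 0/2 (blocked), now at (row=2, col=0)
  L: turn left, now facing South
Final: (row=2, col=0), facing South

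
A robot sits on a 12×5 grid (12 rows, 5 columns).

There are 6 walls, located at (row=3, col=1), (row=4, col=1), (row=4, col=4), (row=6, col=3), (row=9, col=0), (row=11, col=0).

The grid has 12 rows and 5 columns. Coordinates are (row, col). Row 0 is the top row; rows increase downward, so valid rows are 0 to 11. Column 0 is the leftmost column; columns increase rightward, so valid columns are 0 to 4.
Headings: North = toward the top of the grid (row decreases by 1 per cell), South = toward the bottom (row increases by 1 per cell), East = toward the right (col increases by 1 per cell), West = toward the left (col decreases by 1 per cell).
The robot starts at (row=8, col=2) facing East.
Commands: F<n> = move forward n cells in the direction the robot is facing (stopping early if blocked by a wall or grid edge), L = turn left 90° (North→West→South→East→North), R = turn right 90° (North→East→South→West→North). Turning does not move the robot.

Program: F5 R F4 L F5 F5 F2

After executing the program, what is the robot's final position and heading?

Answer: Final position: (row=11, col=4), facing East

Derivation:
Start: (row=8, col=2), facing East
  F5: move forward 2/5 (blocked), now at (row=8, col=4)
  R: turn right, now facing South
  F4: move forward 3/4 (blocked), now at (row=11, col=4)
  L: turn left, now facing East
  F5: move forward 0/5 (blocked), now at (row=11, col=4)
  F5: move forward 0/5 (blocked), now at (row=11, col=4)
  F2: move forward 0/2 (blocked), now at (row=11, col=4)
Final: (row=11, col=4), facing East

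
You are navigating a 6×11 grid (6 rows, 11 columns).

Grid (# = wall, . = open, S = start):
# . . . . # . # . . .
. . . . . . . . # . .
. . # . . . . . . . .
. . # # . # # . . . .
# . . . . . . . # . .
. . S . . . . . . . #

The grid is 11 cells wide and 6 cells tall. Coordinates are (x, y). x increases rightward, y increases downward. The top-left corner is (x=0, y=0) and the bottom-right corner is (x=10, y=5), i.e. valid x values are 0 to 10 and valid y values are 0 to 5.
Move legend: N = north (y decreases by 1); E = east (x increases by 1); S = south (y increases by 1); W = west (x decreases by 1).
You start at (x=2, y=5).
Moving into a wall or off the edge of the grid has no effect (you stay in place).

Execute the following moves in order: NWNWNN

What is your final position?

Start: (x=2, y=5)
  N (north): (x=2, y=5) -> (x=2, y=4)
  W (west): (x=2, y=4) -> (x=1, y=4)
  N (north): (x=1, y=4) -> (x=1, y=3)
  W (west): (x=1, y=3) -> (x=0, y=3)
  N (north): (x=0, y=3) -> (x=0, y=2)
  N (north): (x=0, y=2) -> (x=0, y=1)
Final: (x=0, y=1)

Answer: Final position: (x=0, y=1)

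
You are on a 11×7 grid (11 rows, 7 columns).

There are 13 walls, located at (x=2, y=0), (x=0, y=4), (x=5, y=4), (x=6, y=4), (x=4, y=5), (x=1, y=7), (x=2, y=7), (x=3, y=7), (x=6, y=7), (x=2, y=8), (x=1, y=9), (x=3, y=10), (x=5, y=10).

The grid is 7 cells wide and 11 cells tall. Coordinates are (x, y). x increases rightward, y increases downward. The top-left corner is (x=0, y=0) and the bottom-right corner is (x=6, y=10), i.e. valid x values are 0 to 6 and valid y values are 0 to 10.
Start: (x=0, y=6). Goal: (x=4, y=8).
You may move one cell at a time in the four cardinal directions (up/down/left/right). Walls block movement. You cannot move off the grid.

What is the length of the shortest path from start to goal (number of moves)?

Answer: Shortest path length: 6

Derivation:
BFS from (x=0, y=6) until reaching (x=4, y=8):
  Distance 0: (x=0, y=6)
  Distance 1: (x=0, y=5), (x=1, y=6), (x=0, y=7)
  Distance 2: (x=1, y=5), (x=2, y=6), (x=0, y=8)
  Distance 3: (x=1, y=4), (x=2, y=5), (x=3, y=6), (x=1, y=8), (x=0, y=9)
  Distance 4: (x=1, y=3), (x=2, y=4), (x=3, y=5), (x=4, y=6), (x=0, y=10)
  Distance 5: (x=1, y=2), (x=0, y=3), (x=2, y=3), (x=3, y=4), (x=5, y=6), (x=4, y=7), (x=1, y=10)
  Distance 6: (x=1, y=1), (x=0, y=2), (x=2, y=2), (x=3, y=3), (x=4, y=4), (x=5, y=5), (x=6, y=6), (x=5, y=7), (x=4, y=8), (x=2, y=10)  <- goal reached here
One shortest path (6 moves): (x=0, y=6) -> (x=1, y=6) -> (x=2, y=6) -> (x=3, y=6) -> (x=4, y=6) -> (x=4, y=7) -> (x=4, y=8)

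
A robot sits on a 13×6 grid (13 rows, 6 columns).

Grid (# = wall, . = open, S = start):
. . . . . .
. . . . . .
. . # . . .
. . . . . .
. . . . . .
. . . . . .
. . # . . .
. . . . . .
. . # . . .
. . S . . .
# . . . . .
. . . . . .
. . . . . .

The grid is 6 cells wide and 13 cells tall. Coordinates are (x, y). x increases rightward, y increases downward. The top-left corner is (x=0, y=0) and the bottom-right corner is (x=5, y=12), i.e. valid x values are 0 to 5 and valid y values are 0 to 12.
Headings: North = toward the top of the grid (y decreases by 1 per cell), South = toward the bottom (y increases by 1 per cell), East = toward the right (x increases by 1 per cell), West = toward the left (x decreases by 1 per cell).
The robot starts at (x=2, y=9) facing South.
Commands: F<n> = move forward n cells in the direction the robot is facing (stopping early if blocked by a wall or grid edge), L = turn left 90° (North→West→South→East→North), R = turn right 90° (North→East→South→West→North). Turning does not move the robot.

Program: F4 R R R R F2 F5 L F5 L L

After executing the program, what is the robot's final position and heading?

Start: (x=2, y=9), facing South
  F4: move forward 3/4 (blocked), now at (x=2, y=12)
  R: turn right, now facing West
  R: turn right, now facing North
  R: turn right, now facing East
  R: turn right, now facing South
  F2: move forward 0/2 (blocked), now at (x=2, y=12)
  F5: move forward 0/5 (blocked), now at (x=2, y=12)
  L: turn left, now facing East
  F5: move forward 3/5 (blocked), now at (x=5, y=12)
  L: turn left, now facing North
  L: turn left, now facing West
Final: (x=5, y=12), facing West

Answer: Final position: (x=5, y=12), facing West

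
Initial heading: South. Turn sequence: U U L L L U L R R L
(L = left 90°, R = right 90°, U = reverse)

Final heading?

Start: South
  U (U-turn (180°)) -> North
  U (U-turn (180°)) -> South
  L (left (90° counter-clockwise)) -> East
  L (left (90° counter-clockwise)) -> North
  L (left (90° counter-clockwise)) -> West
  U (U-turn (180°)) -> East
  L (left (90° counter-clockwise)) -> North
  R (right (90° clockwise)) -> East
  R (right (90° clockwise)) -> South
  L (left (90° counter-clockwise)) -> East
Final: East

Answer: Final heading: East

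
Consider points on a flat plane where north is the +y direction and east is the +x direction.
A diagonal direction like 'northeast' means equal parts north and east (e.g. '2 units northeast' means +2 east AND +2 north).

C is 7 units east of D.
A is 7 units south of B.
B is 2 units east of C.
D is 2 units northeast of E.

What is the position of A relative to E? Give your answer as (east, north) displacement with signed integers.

Answer: A is at (east=11, north=-5) relative to E.

Derivation:
Place E at the origin (east=0, north=0).
  D is 2 units northeast of E: delta (east=+2, north=+2); D at (east=2, north=2).
  C is 7 units east of D: delta (east=+7, north=+0); C at (east=9, north=2).
  B is 2 units east of C: delta (east=+2, north=+0); B at (east=11, north=2).
  A is 7 units south of B: delta (east=+0, north=-7); A at (east=11, north=-5).
Therefore A relative to E: (east=11, north=-5).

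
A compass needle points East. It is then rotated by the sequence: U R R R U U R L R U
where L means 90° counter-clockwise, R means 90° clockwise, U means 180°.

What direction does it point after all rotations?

Start: East
  U (U-turn (180°)) -> West
  R (right (90° clockwise)) -> North
  R (right (90° clockwise)) -> East
  R (right (90° clockwise)) -> South
  U (U-turn (180°)) -> North
  U (U-turn (180°)) -> South
  R (right (90° clockwise)) -> West
  L (left (90° counter-clockwise)) -> South
  R (right (90° clockwise)) -> West
  U (U-turn (180°)) -> East
Final: East

Answer: Final heading: East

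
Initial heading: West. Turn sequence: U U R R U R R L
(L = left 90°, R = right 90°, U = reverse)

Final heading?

Start: West
  U (U-turn (180°)) -> East
  U (U-turn (180°)) -> West
  R (right (90° clockwise)) -> North
  R (right (90° clockwise)) -> East
  U (U-turn (180°)) -> West
  R (right (90° clockwise)) -> North
  R (right (90° clockwise)) -> East
  L (left (90° counter-clockwise)) -> North
Final: North

Answer: Final heading: North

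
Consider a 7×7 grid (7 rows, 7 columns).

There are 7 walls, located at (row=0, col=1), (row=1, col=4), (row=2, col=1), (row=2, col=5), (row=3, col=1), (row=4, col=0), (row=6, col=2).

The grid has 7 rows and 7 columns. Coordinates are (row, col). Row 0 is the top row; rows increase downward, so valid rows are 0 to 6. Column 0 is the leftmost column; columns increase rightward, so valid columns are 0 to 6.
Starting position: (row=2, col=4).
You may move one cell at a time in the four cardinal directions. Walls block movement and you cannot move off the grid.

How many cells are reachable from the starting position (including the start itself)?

Answer: Reachable cells: 42

Derivation:
BFS flood-fill from (row=2, col=4):
  Distance 0: (row=2, col=4)
  Distance 1: (row=2, col=3), (row=3, col=4)
  Distance 2: (row=1, col=3), (row=2, col=2), (row=3, col=3), (row=3, col=5), (row=4, col=4)
  Distance 3: (row=0, col=3), (row=1, col=2), (row=3, col=2), (row=3, col=6), (row=4, col=3), (row=4, col=5), (row=5, col=4)
  Distance 4: (row=0, col=2), (row=0, col=4), (row=1, col=1), (row=2, col=6), (row=4, col=2), (row=4, col=6), (row=5, col=3), (row=5, col=5), (row=6, col=4)
  Distance 5: (row=0, col=5), (row=1, col=0), (row=1, col=6), (row=4, col=1), (row=5, col=2), (row=5, col=6), (row=6, col=3), (row=6, col=5)
  Distance 6: (row=0, col=0), (row=0, col=6), (row=1, col=5), (row=2, col=0), (row=5, col=1), (row=6, col=6)
  Distance 7: (row=3, col=0), (row=5, col=0), (row=6, col=1)
  Distance 8: (row=6, col=0)
Total reachable: 42 (grid has 42 open cells total)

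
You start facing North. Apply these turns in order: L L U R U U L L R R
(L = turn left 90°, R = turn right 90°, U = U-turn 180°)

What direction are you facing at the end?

Start: North
  L (left (90° counter-clockwise)) -> West
  L (left (90° counter-clockwise)) -> South
  U (U-turn (180°)) -> North
  R (right (90° clockwise)) -> East
  U (U-turn (180°)) -> West
  U (U-turn (180°)) -> East
  L (left (90° counter-clockwise)) -> North
  L (left (90° counter-clockwise)) -> West
  R (right (90° clockwise)) -> North
  R (right (90° clockwise)) -> East
Final: East

Answer: Final heading: East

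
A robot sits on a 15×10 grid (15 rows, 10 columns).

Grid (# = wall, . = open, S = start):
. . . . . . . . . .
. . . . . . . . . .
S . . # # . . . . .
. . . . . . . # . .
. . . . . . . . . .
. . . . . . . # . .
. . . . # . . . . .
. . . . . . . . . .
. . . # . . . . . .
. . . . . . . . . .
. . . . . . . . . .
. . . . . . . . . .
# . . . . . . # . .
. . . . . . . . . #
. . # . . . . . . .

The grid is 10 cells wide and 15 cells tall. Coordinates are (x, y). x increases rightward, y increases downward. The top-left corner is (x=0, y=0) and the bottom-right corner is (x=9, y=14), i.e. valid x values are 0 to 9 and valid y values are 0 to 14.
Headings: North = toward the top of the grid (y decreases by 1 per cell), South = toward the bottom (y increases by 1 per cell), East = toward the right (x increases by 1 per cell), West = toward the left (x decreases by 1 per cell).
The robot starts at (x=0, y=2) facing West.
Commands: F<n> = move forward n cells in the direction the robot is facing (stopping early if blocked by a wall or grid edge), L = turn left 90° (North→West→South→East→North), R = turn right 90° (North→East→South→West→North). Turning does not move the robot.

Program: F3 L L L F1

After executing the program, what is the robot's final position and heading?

Answer: Final position: (x=0, y=1), facing North

Derivation:
Start: (x=0, y=2), facing West
  F3: move forward 0/3 (blocked), now at (x=0, y=2)
  L: turn left, now facing South
  L: turn left, now facing East
  L: turn left, now facing North
  F1: move forward 1, now at (x=0, y=1)
Final: (x=0, y=1), facing North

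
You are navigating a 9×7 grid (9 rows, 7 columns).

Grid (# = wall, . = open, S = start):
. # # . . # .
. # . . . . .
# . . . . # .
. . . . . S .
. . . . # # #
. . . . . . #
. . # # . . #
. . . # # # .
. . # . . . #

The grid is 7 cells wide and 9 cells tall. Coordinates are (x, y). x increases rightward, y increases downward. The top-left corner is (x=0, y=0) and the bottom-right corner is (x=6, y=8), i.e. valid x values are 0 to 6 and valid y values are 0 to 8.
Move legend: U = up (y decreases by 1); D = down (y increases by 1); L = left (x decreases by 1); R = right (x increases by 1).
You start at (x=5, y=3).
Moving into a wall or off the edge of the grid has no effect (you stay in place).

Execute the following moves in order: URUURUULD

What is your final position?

Start: (x=5, y=3)
  U (up): blocked, stay at (x=5, y=3)
  R (right): (x=5, y=3) -> (x=6, y=3)
  U (up): (x=6, y=3) -> (x=6, y=2)
  U (up): (x=6, y=2) -> (x=6, y=1)
  R (right): blocked, stay at (x=6, y=1)
  U (up): (x=6, y=1) -> (x=6, y=0)
  U (up): blocked, stay at (x=6, y=0)
  L (left): blocked, stay at (x=6, y=0)
  D (down): (x=6, y=0) -> (x=6, y=1)
Final: (x=6, y=1)

Answer: Final position: (x=6, y=1)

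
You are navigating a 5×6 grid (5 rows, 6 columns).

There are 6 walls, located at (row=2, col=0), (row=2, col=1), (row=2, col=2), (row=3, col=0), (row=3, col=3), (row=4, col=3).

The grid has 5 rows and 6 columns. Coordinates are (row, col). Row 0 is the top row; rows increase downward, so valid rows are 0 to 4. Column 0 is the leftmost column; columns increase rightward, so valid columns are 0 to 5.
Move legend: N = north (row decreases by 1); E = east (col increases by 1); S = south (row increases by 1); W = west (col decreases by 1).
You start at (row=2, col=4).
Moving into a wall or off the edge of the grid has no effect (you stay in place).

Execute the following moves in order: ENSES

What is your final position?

Start: (row=2, col=4)
  E (east): (row=2, col=4) -> (row=2, col=5)
  N (north): (row=2, col=5) -> (row=1, col=5)
  S (south): (row=1, col=5) -> (row=2, col=5)
  E (east): blocked, stay at (row=2, col=5)
  S (south): (row=2, col=5) -> (row=3, col=5)
Final: (row=3, col=5)

Answer: Final position: (row=3, col=5)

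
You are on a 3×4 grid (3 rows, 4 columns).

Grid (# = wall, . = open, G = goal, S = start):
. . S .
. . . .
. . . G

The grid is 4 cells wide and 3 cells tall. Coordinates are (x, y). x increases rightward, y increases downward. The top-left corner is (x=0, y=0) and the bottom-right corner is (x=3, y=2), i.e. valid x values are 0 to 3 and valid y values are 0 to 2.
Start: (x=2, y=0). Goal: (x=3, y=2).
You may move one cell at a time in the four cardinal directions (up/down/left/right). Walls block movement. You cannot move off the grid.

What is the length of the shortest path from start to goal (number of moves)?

BFS from (x=2, y=0) until reaching (x=3, y=2):
  Distance 0: (x=2, y=0)
  Distance 1: (x=1, y=0), (x=3, y=0), (x=2, y=1)
  Distance 2: (x=0, y=0), (x=1, y=1), (x=3, y=1), (x=2, y=2)
  Distance 3: (x=0, y=1), (x=1, y=2), (x=3, y=2)  <- goal reached here
One shortest path (3 moves): (x=2, y=0) -> (x=3, y=0) -> (x=3, y=1) -> (x=3, y=2)

Answer: Shortest path length: 3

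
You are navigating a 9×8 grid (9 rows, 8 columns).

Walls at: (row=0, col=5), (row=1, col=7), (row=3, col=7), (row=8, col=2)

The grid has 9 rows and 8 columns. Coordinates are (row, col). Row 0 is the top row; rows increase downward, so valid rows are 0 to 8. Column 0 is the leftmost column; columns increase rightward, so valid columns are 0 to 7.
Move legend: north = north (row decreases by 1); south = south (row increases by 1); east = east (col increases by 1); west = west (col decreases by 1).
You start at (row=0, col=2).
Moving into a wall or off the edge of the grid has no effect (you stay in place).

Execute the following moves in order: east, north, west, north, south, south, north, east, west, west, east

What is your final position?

Answer: Final position: (row=1, col=2)

Derivation:
Start: (row=0, col=2)
  east (east): (row=0, col=2) -> (row=0, col=3)
  north (north): blocked, stay at (row=0, col=3)
  west (west): (row=0, col=3) -> (row=0, col=2)
  north (north): blocked, stay at (row=0, col=2)
  south (south): (row=0, col=2) -> (row=1, col=2)
  south (south): (row=1, col=2) -> (row=2, col=2)
  north (north): (row=2, col=2) -> (row=1, col=2)
  east (east): (row=1, col=2) -> (row=1, col=3)
  west (west): (row=1, col=3) -> (row=1, col=2)
  west (west): (row=1, col=2) -> (row=1, col=1)
  east (east): (row=1, col=1) -> (row=1, col=2)
Final: (row=1, col=2)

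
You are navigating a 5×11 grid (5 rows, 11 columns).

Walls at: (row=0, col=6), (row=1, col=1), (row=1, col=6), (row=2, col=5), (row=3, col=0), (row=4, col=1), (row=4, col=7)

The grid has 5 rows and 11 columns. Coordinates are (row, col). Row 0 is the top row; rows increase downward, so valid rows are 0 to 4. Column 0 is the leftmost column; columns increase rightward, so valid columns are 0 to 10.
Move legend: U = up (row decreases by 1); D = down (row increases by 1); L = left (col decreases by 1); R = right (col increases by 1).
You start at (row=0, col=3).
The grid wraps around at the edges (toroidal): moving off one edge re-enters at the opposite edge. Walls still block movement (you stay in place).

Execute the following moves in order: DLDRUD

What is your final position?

Answer: Final position: (row=2, col=3)

Derivation:
Start: (row=0, col=3)
  D (down): (row=0, col=3) -> (row=1, col=3)
  L (left): (row=1, col=3) -> (row=1, col=2)
  D (down): (row=1, col=2) -> (row=2, col=2)
  R (right): (row=2, col=2) -> (row=2, col=3)
  U (up): (row=2, col=3) -> (row=1, col=3)
  D (down): (row=1, col=3) -> (row=2, col=3)
Final: (row=2, col=3)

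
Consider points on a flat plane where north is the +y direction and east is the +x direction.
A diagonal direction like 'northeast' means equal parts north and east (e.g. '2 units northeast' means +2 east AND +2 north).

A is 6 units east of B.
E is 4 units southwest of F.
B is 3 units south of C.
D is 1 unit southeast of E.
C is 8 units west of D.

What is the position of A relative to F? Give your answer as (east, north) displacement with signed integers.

Answer: A is at (east=-5, north=-8) relative to F.

Derivation:
Place F at the origin (east=0, north=0).
  E is 4 units southwest of F: delta (east=-4, north=-4); E at (east=-4, north=-4).
  D is 1 unit southeast of E: delta (east=+1, north=-1); D at (east=-3, north=-5).
  C is 8 units west of D: delta (east=-8, north=+0); C at (east=-11, north=-5).
  B is 3 units south of C: delta (east=+0, north=-3); B at (east=-11, north=-8).
  A is 6 units east of B: delta (east=+6, north=+0); A at (east=-5, north=-8).
Therefore A relative to F: (east=-5, north=-8).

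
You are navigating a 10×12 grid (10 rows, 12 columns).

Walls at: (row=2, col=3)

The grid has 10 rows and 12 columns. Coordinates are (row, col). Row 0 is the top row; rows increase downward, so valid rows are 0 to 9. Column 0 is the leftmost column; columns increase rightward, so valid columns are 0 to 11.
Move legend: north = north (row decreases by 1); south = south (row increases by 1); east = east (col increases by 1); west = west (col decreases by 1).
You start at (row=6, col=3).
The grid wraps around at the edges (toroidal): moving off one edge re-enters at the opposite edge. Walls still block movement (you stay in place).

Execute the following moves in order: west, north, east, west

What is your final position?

Answer: Final position: (row=5, col=2)

Derivation:
Start: (row=6, col=3)
  west (west): (row=6, col=3) -> (row=6, col=2)
  north (north): (row=6, col=2) -> (row=5, col=2)
  east (east): (row=5, col=2) -> (row=5, col=3)
  west (west): (row=5, col=3) -> (row=5, col=2)
Final: (row=5, col=2)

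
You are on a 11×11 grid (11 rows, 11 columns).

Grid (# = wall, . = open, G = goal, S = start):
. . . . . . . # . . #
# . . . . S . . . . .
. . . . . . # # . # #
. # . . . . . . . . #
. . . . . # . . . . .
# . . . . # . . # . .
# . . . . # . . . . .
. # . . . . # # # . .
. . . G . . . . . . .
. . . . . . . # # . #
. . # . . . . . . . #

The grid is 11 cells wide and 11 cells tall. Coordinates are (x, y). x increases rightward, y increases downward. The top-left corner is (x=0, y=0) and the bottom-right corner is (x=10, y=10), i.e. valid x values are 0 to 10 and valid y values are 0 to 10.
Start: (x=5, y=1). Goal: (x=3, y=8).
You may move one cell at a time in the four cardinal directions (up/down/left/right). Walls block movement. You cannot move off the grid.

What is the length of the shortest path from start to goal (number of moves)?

Answer: Shortest path length: 9

Derivation:
BFS from (x=5, y=1) until reaching (x=3, y=8):
  Distance 0: (x=5, y=1)
  Distance 1: (x=5, y=0), (x=4, y=1), (x=6, y=1), (x=5, y=2)
  Distance 2: (x=4, y=0), (x=6, y=0), (x=3, y=1), (x=7, y=1), (x=4, y=2), (x=5, y=3)
  Distance 3: (x=3, y=0), (x=2, y=1), (x=8, y=1), (x=3, y=2), (x=4, y=3), (x=6, y=3)
  Distance 4: (x=2, y=0), (x=8, y=0), (x=1, y=1), (x=9, y=1), (x=2, y=2), (x=8, y=2), (x=3, y=3), (x=7, y=3), (x=4, y=4), (x=6, y=4)
  Distance 5: (x=1, y=0), (x=9, y=0), (x=10, y=1), (x=1, y=2), (x=2, y=3), (x=8, y=3), (x=3, y=4), (x=7, y=4), (x=4, y=5), (x=6, y=5)
  Distance 6: (x=0, y=0), (x=0, y=2), (x=9, y=3), (x=2, y=4), (x=8, y=4), (x=3, y=5), (x=7, y=5), (x=4, y=6), (x=6, y=6)
  Distance 7: (x=0, y=3), (x=1, y=4), (x=9, y=4), (x=2, y=5), (x=3, y=6), (x=7, y=6), (x=4, y=7)
  Distance 8: (x=0, y=4), (x=10, y=4), (x=1, y=5), (x=9, y=5), (x=2, y=6), (x=8, y=6), (x=3, y=7), (x=5, y=7), (x=4, y=8)
  Distance 9: (x=10, y=5), (x=1, y=6), (x=9, y=6), (x=2, y=7), (x=3, y=8), (x=5, y=8), (x=4, y=9)  <- goal reached here
One shortest path (9 moves): (x=5, y=1) -> (x=4, y=1) -> (x=3, y=1) -> (x=3, y=2) -> (x=3, y=3) -> (x=3, y=4) -> (x=3, y=5) -> (x=3, y=6) -> (x=3, y=7) -> (x=3, y=8)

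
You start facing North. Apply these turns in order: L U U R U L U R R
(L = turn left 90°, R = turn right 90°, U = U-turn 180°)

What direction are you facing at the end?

Start: North
  L (left (90° counter-clockwise)) -> West
  U (U-turn (180°)) -> East
  U (U-turn (180°)) -> West
  R (right (90° clockwise)) -> North
  U (U-turn (180°)) -> South
  L (left (90° counter-clockwise)) -> East
  U (U-turn (180°)) -> West
  R (right (90° clockwise)) -> North
  R (right (90° clockwise)) -> East
Final: East

Answer: Final heading: East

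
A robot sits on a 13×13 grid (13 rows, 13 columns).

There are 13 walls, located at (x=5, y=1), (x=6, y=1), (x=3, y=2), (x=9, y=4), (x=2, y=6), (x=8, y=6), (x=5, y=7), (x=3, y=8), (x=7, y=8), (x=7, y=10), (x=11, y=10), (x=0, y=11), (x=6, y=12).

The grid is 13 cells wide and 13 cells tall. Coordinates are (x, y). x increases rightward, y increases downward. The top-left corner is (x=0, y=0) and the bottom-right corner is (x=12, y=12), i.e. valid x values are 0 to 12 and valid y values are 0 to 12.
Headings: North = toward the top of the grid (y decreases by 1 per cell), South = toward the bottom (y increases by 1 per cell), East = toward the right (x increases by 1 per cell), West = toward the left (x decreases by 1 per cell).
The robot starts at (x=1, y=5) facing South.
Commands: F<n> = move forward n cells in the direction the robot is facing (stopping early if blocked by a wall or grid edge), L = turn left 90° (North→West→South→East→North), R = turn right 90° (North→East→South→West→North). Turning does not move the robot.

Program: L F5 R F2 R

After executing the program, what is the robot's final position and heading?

Start: (x=1, y=5), facing South
  L: turn left, now facing East
  F5: move forward 5, now at (x=6, y=5)
  R: turn right, now facing South
  F2: move forward 2, now at (x=6, y=7)
  R: turn right, now facing West
Final: (x=6, y=7), facing West

Answer: Final position: (x=6, y=7), facing West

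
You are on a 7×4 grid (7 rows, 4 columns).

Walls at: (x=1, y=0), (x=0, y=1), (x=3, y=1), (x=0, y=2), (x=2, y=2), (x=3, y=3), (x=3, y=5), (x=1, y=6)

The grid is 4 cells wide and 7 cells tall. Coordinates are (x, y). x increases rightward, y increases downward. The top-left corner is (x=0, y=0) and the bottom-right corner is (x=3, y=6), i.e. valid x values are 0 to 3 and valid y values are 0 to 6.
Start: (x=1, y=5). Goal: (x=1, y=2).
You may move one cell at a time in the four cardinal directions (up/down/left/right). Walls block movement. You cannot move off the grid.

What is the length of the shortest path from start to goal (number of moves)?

BFS from (x=1, y=5) until reaching (x=1, y=2):
  Distance 0: (x=1, y=5)
  Distance 1: (x=1, y=4), (x=0, y=5), (x=2, y=5)
  Distance 2: (x=1, y=3), (x=0, y=4), (x=2, y=4), (x=0, y=6), (x=2, y=6)
  Distance 3: (x=1, y=2), (x=0, y=3), (x=2, y=3), (x=3, y=4), (x=3, y=6)  <- goal reached here
One shortest path (3 moves): (x=1, y=5) -> (x=1, y=4) -> (x=1, y=3) -> (x=1, y=2)

Answer: Shortest path length: 3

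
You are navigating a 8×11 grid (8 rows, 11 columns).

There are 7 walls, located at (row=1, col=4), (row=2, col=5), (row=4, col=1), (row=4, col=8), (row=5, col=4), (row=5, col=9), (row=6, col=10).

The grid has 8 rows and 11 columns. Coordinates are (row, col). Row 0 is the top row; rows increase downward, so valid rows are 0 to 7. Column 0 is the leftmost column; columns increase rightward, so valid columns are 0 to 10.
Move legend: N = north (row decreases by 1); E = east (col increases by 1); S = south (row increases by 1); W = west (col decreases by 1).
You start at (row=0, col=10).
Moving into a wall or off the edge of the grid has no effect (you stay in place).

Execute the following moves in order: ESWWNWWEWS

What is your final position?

Answer: Final position: (row=1, col=6)

Derivation:
Start: (row=0, col=10)
  E (east): blocked, stay at (row=0, col=10)
  S (south): (row=0, col=10) -> (row=1, col=10)
  W (west): (row=1, col=10) -> (row=1, col=9)
  W (west): (row=1, col=9) -> (row=1, col=8)
  N (north): (row=1, col=8) -> (row=0, col=8)
  W (west): (row=0, col=8) -> (row=0, col=7)
  W (west): (row=0, col=7) -> (row=0, col=6)
  E (east): (row=0, col=6) -> (row=0, col=7)
  W (west): (row=0, col=7) -> (row=0, col=6)
  S (south): (row=0, col=6) -> (row=1, col=6)
Final: (row=1, col=6)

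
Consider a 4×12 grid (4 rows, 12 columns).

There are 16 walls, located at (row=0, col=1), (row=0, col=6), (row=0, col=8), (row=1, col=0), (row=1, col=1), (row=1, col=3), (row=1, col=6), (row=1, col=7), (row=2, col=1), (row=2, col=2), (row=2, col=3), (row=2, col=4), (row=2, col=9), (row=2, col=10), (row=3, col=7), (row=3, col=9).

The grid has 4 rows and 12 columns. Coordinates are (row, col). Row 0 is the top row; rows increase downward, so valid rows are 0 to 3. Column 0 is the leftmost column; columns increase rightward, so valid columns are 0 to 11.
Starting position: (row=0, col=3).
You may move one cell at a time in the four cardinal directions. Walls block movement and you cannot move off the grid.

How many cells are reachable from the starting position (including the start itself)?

BFS flood-fill from (row=0, col=3):
  Distance 0: (row=0, col=3)
  Distance 1: (row=0, col=2), (row=0, col=4)
  Distance 2: (row=0, col=5), (row=1, col=2), (row=1, col=4)
  Distance 3: (row=1, col=5)
  Distance 4: (row=2, col=5)
  Distance 5: (row=2, col=6), (row=3, col=5)
  Distance 6: (row=2, col=7), (row=3, col=4), (row=3, col=6)
  Distance 7: (row=2, col=8), (row=3, col=3)
  Distance 8: (row=1, col=8), (row=3, col=2), (row=3, col=8)
  Distance 9: (row=1, col=9), (row=3, col=1)
  Distance 10: (row=0, col=9), (row=1, col=10), (row=3, col=0)
  Distance 11: (row=0, col=10), (row=1, col=11), (row=2, col=0)
  Distance 12: (row=0, col=11), (row=2, col=11)
  Distance 13: (row=3, col=11)
  Distance 14: (row=3, col=10)
Total reachable: 30 (grid has 32 open cells total)

Answer: Reachable cells: 30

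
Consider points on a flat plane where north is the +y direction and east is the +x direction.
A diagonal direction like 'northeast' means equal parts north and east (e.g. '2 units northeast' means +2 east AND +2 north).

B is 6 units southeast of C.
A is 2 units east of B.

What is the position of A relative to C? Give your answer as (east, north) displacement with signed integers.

Answer: A is at (east=8, north=-6) relative to C.

Derivation:
Place C at the origin (east=0, north=0).
  B is 6 units southeast of C: delta (east=+6, north=-6); B at (east=6, north=-6).
  A is 2 units east of B: delta (east=+2, north=+0); A at (east=8, north=-6).
Therefore A relative to C: (east=8, north=-6).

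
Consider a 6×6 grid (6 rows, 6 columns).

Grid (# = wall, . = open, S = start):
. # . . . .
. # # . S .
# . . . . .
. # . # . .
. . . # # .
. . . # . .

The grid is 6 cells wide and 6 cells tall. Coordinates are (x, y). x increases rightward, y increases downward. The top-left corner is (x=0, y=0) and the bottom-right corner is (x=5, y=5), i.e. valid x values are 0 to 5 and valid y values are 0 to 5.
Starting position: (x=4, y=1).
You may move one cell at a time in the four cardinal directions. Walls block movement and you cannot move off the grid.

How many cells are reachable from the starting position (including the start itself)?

Answer: Reachable cells: 25

Derivation:
BFS flood-fill from (x=4, y=1):
  Distance 0: (x=4, y=1)
  Distance 1: (x=4, y=0), (x=3, y=1), (x=5, y=1), (x=4, y=2)
  Distance 2: (x=3, y=0), (x=5, y=0), (x=3, y=2), (x=5, y=2), (x=4, y=3)
  Distance 3: (x=2, y=0), (x=2, y=2), (x=5, y=3)
  Distance 4: (x=1, y=2), (x=2, y=3), (x=5, y=4)
  Distance 5: (x=2, y=4), (x=5, y=5)
  Distance 6: (x=1, y=4), (x=2, y=5), (x=4, y=5)
  Distance 7: (x=0, y=4), (x=1, y=5)
  Distance 8: (x=0, y=3), (x=0, y=5)
Total reachable: 25 (grid has 27 open cells total)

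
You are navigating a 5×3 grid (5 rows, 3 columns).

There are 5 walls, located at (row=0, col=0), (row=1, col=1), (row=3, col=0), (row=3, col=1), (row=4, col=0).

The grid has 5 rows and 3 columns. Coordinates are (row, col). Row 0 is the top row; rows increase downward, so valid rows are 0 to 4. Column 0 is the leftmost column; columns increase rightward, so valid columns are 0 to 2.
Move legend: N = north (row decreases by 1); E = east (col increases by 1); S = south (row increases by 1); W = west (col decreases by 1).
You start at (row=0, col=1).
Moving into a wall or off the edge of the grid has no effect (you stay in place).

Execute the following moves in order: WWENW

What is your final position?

Answer: Final position: (row=0, col=1)

Derivation:
Start: (row=0, col=1)
  W (west): blocked, stay at (row=0, col=1)
  W (west): blocked, stay at (row=0, col=1)
  E (east): (row=0, col=1) -> (row=0, col=2)
  N (north): blocked, stay at (row=0, col=2)
  W (west): (row=0, col=2) -> (row=0, col=1)
Final: (row=0, col=1)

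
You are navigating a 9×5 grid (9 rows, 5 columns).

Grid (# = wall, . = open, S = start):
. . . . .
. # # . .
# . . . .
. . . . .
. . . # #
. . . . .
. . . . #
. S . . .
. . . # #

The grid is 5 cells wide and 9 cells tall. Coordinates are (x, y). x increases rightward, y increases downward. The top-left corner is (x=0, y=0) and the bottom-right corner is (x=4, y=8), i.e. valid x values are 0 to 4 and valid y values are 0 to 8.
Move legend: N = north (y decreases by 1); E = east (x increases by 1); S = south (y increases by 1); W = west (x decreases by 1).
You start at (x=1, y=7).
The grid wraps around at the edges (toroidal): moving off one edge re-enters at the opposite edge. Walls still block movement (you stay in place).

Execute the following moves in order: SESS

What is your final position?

Answer: Final position: (x=2, y=0)

Derivation:
Start: (x=1, y=7)
  S (south): (x=1, y=7) -> (x=1, y=8)
  E (east): (x=1, y=8) -> (x=2, y=8)
  S (south): (x=2, y=8) -> (x=2, y=0)
  S (south): blocked, stay at (x=2, y=0)
Final: (x=2, y=0)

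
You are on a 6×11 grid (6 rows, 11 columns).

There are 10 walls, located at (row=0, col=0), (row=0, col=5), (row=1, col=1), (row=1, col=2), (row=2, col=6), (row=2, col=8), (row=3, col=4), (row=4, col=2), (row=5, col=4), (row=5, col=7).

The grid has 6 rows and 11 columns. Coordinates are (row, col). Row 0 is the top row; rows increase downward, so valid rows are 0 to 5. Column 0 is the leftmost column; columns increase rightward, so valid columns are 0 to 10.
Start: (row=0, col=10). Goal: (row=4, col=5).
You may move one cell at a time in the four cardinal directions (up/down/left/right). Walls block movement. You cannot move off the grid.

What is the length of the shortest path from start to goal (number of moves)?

Answer: Shortest path length: 9

Derivation:
BFS from (row=0, col=10) until reaching (row=4, col=5):
  Distance 0: (row=0, col=10)
  Distance 1: (row=0, col=9), (row=1, col=10)
  Distance 2: (row=0, col=8), (row=1, col=9), (row=2, col=10)
  Distance 3: (row=0, col=7), (row=1, col=8), (row=2, col=9), (row=3, col=10)
  Distance 4: (row=0, col=6), (row=1, col=7), (row=3, col=9), (row=4, col=10)
  Distance 5: (row=1, col=6), (row=2, col=7), (row=3, col=8), (row=4, col=9), (row=5, col=10)
  Distance 6: (row=1, col=5), (row=3, col=7), (row=4, col=8), (row=5, col=9)
  Distance 7: (row=1, col=4), (row=2, col=5), (row=3, col=6), (row=4, col=7), (row=5, col=8)
  Distance 8: (row=0, col=4), (row=1, col=3), (row=2, col=4), (row=3, col=5), (row=4, col=6)
  Distance 9: (row=0, col=3), (row=2, col=3), (row=4, col=5), (row=5, col=6)  <- goal reached here
One shortest path (9 moves): (row=0, col=10) -> (row=0, col=9) -> (row=0, col=8) -> (row=0, col=7) -> (row=0, col=6) -> (row=1, col=6) -> (row=1, col=5) -> (row=2, col=5) -> (row=3, col=5) -> (row=4, col=5)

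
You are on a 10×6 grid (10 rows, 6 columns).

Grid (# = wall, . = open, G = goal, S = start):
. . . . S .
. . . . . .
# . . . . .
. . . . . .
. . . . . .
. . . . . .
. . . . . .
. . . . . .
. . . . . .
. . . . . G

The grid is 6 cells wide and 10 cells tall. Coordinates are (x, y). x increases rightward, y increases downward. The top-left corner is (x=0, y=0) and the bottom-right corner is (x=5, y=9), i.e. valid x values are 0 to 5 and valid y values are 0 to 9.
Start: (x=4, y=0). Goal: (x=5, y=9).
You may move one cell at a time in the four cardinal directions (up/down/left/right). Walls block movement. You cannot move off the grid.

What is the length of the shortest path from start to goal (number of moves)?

BFS from (x=4, y=0) until reaching (x=5, y=9):
  Distance 0: (x=4, y=0)
  Distance 1: (x=3, y=0), (x=5, y=0), (x=4, y=1)
  Distance 2: (x=2, y=0), (x=3, y=1), (x=5, y=1), (x=4, y=2)
  Distance 3: (x=1, y=0), (x=2, y=1), (x=3, y=2), (x=5, y=2), (x=4, y=3)
  Distance 4: (x=0, y=0), (x=1, y=1), (x=2, y=2), (x=3, y=3), (x=5, y=3), (x=4, y=4)
  Distance 5: (x=0, y=1), (x=1, y=2), (x=2, y=3), (x=3, y=4), (x=5, y=4), (x=4, y=5)
  Distance 6: (x=1, y=3), (x=2, y=4), (x=3, y=5), (x=5, y=5), (x=4, y=6)
  Distance 7: (x=0, y=3), (x=1, y=4), (x=2, y=5), (x=3, y=6), (x=5, y=6), (x=4, y=7)
  Distance 8: (x=0, y=4), (x=1, y=5), (x=2, y=6), (x=3, y=7), (x=5, y=7), (x=4, y=8)
  Distance 9: (x=0, y=5), (x=1, y=6), (x=2, y=7), (x=3, y=8), (x=5, y=8), (x=4, y=9)
  Distance 10: (x=0, y=6), (x=1, y=7), (x=2, y=8), (x=3, y=9), (x=5, y=9)  <- goal reached here
One shortest path (10 moves): (x=4, y=0) -> (x=5, y=0) -> (x=5, y=1) -> (x=5, y=2) -> (x=5, y=3) -> (x=5, y=4) -> (x=5, y=5) -> (x=5, y=6) -> (x=5, y=7) -> (x=5, y=8) -> (x=5, y=9)

Answer: Shortest path length: 10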